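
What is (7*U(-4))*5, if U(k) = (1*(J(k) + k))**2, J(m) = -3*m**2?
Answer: 94640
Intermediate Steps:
U(k) = (k - 3*k**2)**2 (U(k) = (1*(-3*k**2 + k))**2 = (1*(k - 3*k**2))**2 = (k - 3*k**2)**2)
(7*U(-4))*5 = (7*((-4)**2*(-1 + 3*(-4))**2))*5 = (7*(16*(-1 - 12)**2))*5 = (7*(16*(-13)**2))*5 = (7*(16*169))*5 = (7*2704)*5 = 18928*5 = 94640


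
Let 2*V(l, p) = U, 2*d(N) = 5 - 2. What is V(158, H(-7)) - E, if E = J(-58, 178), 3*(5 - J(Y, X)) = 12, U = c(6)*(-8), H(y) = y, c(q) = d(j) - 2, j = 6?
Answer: 1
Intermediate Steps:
d(N) = 3/2 (d(N) = (5 - 2)/2 = (½)*3 = 3/2)
c(q) = -½ (c(q) = 3/2 - 2 = -½)
U = 4 (U = -½*(-8) = 4)
V(l, p) = 2 (V(l, p) = (½)*4 = 2)
J(Y, X) = 1 (J(Y, X) = 5 - ⅓*12 = 5 - 4 = 1)
E = 1
V(158, H(-7)) - E = 2 - 1*1 = 2 - 1 = 1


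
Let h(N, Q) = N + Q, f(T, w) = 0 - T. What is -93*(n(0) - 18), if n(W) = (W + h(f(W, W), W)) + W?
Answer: 1674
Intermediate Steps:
f(T, w) = -T
n(W) = 2*W (n(W) = (W + (-W + W)) + W = (W + 0) + W = W + W = 2*W)
-93*(n(0) - 18) = -93*(2*0 - 18) = -93*(0 - 18) = -93*(-18) = 1674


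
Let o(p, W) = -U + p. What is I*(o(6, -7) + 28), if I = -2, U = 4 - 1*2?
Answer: -64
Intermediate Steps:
U = 2 (U = 4 - 2 = 2)
o(p, W) = -2 + p (o(p, W) = -1*2 + p = -2 + p)
I*(o(6, -7) + 28) = -2*((-2 + 6) + 28) = -2*(4 + 28) = -2*32 = -64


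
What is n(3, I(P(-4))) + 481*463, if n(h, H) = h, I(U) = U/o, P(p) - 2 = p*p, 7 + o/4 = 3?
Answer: 222706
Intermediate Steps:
o = -16 (o = -28 + 4*3 = -28 + 12 = -16)
P(p) = 2 + p**2 (P(p) = 2 + p*p = 2 + p**2)
I(U) = -U/16 (I(U) = U/(-16) = U*(-1/16) = -U/16)
n(3, I(P(-4))) + 481*463 = 3 + 481*463 = 3 + 222703 = 222706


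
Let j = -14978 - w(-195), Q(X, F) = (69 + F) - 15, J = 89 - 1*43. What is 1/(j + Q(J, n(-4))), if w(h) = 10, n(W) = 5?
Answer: -1/14929 ≈ -6.6984e-5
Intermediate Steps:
J = 46 (J = 89 - 43 = 46)
Q(X, F) = 54 + F
j = -14988 (j = -14978 - 1*10 = -14978 - 10 = -14988)
1/(j + Q(J, n(-4))) = 1/(-14988 + (54 + 5)) = 1/(-14988 + 59) = 1/(-14929) = -1/14929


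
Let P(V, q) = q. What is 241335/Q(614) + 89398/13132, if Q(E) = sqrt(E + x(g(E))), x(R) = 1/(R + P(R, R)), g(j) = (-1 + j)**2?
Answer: 44699/6566 + 147938355*sqrt(922888666)/461444333 ≈ 9746.3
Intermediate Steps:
x(R) = 1/(2*R) (x(R) = 1/(R + R) = 1/(2*R))
Q(E) = sqrt(E + 1/(2*(-1 + E)**2)) (Q(E) = sqrt(E + 1/(2*((-1 + E)**2))) = sqrt(E + 1/(2*(-1 + E)**2)))
241335/Q(614) + 89398/13132 = 241335/((sqrt(2)*sqrt((-1 + 614)**(-2) + 2*614)/2)) + 89398/13132 = 241335/((sqrt(2)*sqrt(613**(-2) + 1228)/2)) + 89398*(1/13132) = 241335/((sqrt(2)*sqrt(1/375769 + 1228)/2)) + 44699/6566 = 241335/((sqrt(2)*sqrt(461444333/375769)/2)) + 44699/6566 = 241335/((sqrt(2)*(sqrt(461444333)/613)/2)) + 44699/6566 = 241335/((sqrt(922888666)/1226)) + 44699/6566 = 241335*(613*sqrt(922888666)/461444333) + 44699/6566 = 147938355*sqrt(922888666)/461444333 + 44699/6566 = 44699/6566 + 147938355*sqrt(922888666)/461444333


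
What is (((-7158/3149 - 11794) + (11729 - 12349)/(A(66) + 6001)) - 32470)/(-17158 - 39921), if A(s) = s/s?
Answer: 418323852684/539405054771 ≈ 0.77553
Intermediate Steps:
A(s) = 1
(((-7158/3149 - 11794) + (11729 - 12349)/(A(66) + 6001)) - 32470)/(-17158 - 39921) = (((-7158/3149 - 11794) + (11729 - 12349)/(1 + 6001)) - 32470)/(-17158 - 39921) = (((-7158*1/3149 - 11794) - 620/6002) - 32470)/(-57079) = (((-7158/3149 - 11794) - 620*1/6002) - 32470)*(-1/57079) = ((-37146464/3149 - 310/3001) - 32470)*(-1/57079) = (-111477514654/9450149 - 32470)*(-1/57079) = -418323852684/9450149*(-1/57079) = 418323852684/539405054771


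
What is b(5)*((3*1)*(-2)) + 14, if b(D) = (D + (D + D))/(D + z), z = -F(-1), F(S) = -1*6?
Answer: 64/11 ≈ 5.8182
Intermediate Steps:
F(S) = -6
z = 6 (z = -1*(-6) = 6)
b(D) = 3*D/(6 + D) (b(D) = (D + (D + D))/(D + 6) = (D + 2*D)/(6 + D) = (3*D)/(6 + D) = 3*D/(6 + D))
b(5)*((3*1)*(-2)) + 14 = (3*5/(6 + 5))*((3*1)*(-2)) + 14 = (3*5/11)*(3*(-2)) + 14 = (3*5*(1/11))*(-6) + 14 = (15/11)*(-6) + 14 = -90/11 + 14 = 64/11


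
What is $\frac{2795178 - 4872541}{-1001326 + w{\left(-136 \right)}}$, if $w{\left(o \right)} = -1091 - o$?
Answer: $\frac{2077363}{1002281} \approx 2.0726$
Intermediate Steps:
$\frac{2795178 - 4872541}{-1001326 + w{\left(-136 \right)}} = \frac{2795178 - 4872541}{-1001326 - 955} = - \frac{2077363}{-1001326 + \left(-1091 + 136\right)} = - \frac{2077363}{-1001326 - 955} = - \frac{2077363}{-1002281} = \left(-2077363\right) \left(- \frac{1}{1002281}\right) = \frac{2077363}{1002281}$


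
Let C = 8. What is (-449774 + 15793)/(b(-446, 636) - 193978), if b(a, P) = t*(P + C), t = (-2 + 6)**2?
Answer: 433981/183674 ≈ 2.3628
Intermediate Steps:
t = 16 (t = 4**2 = 16)
b(a, P) = 128 + 16*P (b(a, P) = 16*(P + 8) = 16*(8 + P) = 128 + 16*P)
(-449774 + 15793)/(b(-446, 636) - 193978) = (-449774 + 15793)/((128 + 16*636) - 193978) = -433981/((128 + 10176) - 193978) = -433981/(10304 - 193978) = -433981/(-183674) = -433981*(-1/183674) = 433981/183674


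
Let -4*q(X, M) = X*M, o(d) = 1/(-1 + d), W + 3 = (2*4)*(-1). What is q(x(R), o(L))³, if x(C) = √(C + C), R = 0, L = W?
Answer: 0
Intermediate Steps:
W = -11 (W = -3 + (2*4)*(-1) = -3 + 8*(-1) = -3 - 8 = -11)
L = -11
x(C) = √2*√C (x(C) = √(2*C) = √2*√C)
q(X, M) = -M*X/4 (q(X, M) = -X*M/4 = -M*X/4)
q(x(R), o(L))³ = (-√2*√0/(4*(-1 - 11)))³ = (-¼*√2*0/(-12))³ = (-¼*(-1/12)*0)³ = 0³ = 0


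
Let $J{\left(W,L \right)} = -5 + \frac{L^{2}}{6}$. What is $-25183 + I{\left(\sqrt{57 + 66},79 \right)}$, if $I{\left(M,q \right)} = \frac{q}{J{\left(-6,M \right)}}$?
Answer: $- \frac{780515}{31} \approx -25178.0$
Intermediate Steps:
$J{\left(W,L \right)} = -5 + \frac{L^{2}}{6}$ ($J{\left(W,L \right)} = -5 + L^{2} \cdot \frac{1}{6} = -5 + \frac{L^{2}}{6}$)
$I{\left(M,q \right)} = \frac{q}{-5 + \frac{M^{2}}{6}}$
$-25183 + I{\left(\sqrt{57 + 66},79 \right)} = -25183 + 6 \cdot 79 \frac{1}{-30 + \left(\sqrt{57 + 66}\right)^{2}} = -25183 + 6 \cdot 79 \frac{1}{-30 + \left(\sqrt{123}\right)^{2}} = -25183 + 6 \cdot 79 \frac{1}{-30 + 123} = -25183 + 6 \cdot 79 \cdot \frac{1}{93} = -25183 + \frac{158}{31} = - \frac{780515}{31}$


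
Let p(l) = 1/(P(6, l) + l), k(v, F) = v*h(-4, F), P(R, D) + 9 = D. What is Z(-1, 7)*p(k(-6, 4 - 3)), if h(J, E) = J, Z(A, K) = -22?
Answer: -22/39 ≈ -0.56410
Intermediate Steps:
P(R, D) = -9 + D
k(v, F) = -4*v (k(v, F) = v*(-4) = -4*v)
p(l) = 1/(-9 + 2*l) (p(l) = 1/((-9 + l) + l) = 1/(-9 + 2*l))
Z(-1, 7)*p(k(-6, 4 - 3)) = -22/(-9 + 2*(-4*(-6))) = -22/(-9 + 2*24) = -22/(-9 + 48) = -22/39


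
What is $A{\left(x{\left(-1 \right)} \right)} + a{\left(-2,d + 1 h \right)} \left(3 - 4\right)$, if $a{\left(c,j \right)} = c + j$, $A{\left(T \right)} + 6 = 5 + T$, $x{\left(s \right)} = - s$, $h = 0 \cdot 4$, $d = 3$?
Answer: $-1$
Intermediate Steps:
$h = 0$
$A{\left(T \right)} = -1 + T$ ($A{\left(T \right)} = -6 + \left(5 + T\right) = -1 + T$)
$A{\left(x{\left(-1 \right)} \right)} + a{\left(-2,d + 1 h \right)} \left(3 - 4\right) = \left(-1 - -1\right) + \left(-2 + \left(3 + 1 \cdot 0\right)\right) \left(3 - 4\right) = \left(-1 + 1\right) + \left(-2 + \left(3 + 0\right)\right) \left(-1\right) = 0 + \left(-2 + 3\right) \left(-1\right) = 0 + 1 \left(-1\right) = 0 - 1 = -1$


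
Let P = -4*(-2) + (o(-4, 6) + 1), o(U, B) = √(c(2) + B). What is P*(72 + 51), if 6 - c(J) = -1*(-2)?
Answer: 1107 + 123*√10 ≈ 1496.0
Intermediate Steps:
c(J) = 4 (c(J) = 6 - (-1)*(-2) = 6 - 1*2 = 6 - 2 = 4)
o(U, B) = √(4 + B)
P = 9 + √10 (P = -4*(-2) + (√(4 + 6) + 1) = 8 + (√10 + 1) = 8 + (1 + √10) = 9 + √10 ≈ 12.162)
P*(72 + 51) = (9 + √10)*(72 + 51) = (9 + √10)*123 = 1107 + 123*√10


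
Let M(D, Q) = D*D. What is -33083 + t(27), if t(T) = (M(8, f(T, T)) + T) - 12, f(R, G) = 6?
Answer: -33004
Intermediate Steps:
M(D, Q) = D²
t(T) = 52 + T (t(T) = (8² + T) - 12 = (64 + T) - 12 = 52 + T)
-33083 + t(27) = -33083 + (52 + 27) = -33083 + 79 = -33004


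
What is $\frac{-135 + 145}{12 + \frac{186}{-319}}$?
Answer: $\frac{1595}{1821} \approx 0.87589$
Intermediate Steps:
$\frac{-135 + 145}{12 + \frac{186}{-319}} = \frac{10}{12 + 186 \left(- \frac{1}{319}\right)} = \frac{10}{12 - \frac{186}{319}} = \frac{10}{\frac{3642}{319}} = 10 \cdot \frac{319}{3642} = \frac{1595}{1821}$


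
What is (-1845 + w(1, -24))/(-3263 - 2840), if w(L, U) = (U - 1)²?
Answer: 1220/6103 ≈ 0.19990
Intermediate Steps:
w(L, U) = (-1 + U)²
(-1845 + w(1, -24))/(-3263 - 2840) = (-1845 + (-1 - 24)²)/(-3263 - 2840) = (-1845 + (-25)²)/(-6103) = (-1845 + 625)*(-1/6103) = -1220*(-1/6103) = 1220/6103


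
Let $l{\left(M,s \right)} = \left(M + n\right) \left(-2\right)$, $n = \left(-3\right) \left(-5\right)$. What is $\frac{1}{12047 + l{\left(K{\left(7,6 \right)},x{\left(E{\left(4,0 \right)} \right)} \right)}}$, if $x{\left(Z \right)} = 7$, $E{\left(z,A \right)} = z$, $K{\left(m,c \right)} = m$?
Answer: $\frac{1}{12003} \approx 8.3313 \cdot 10^{-5}$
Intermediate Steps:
$n = 15$
$l{\left(M,s \right)} = -30 - 2 M$ ($l{\left(M,s \right)} = \left(M + 15\right) \left(-2\right) = \left(15 + M\right) \left(-2\right) = -30 - 2 M$)
$\frac{1}{12047 + l{\left(K{\left(7,6 \right)},x{\left(E{\left(4,0 \right)} \right)} \right)}} = \frac{1}{12047 - 44} = \frac{1}{12003}$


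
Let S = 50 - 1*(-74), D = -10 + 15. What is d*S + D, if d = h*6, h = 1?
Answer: 749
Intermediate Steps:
D = 5
d = 6 (d = 1*6 = 6)
S = 124 (S = 50 + 74 = 124)
d*S + D = 6*124 + 5 = 744 + 5 = 749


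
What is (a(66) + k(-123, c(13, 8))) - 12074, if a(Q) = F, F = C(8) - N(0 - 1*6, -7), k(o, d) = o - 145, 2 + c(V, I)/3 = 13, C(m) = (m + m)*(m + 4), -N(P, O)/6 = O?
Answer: -12192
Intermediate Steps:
N(P, O) = -6*O
C(m) = 2*m*(4 + m) (C(m) = (2*m)*(4 + m) = 2*m*(4 + m))
c(V, I) = 33 (c(V, I) = -6 + 3*13 = -6 + 39 = 33)
k(o, d) = -145 + o
F = 150 (F = 2*8*(4 + 8) - (-6)*(-7) = 2*8*12 - 1*42 = 192 - 42 = 150)
a(Q) = 150
(a(66) + k(-123, c(13, 8))) - 12074 = (150 + (-145 - 123)) - 12074 = (150 - 268) - 12074 = -118 - 12074 = -12192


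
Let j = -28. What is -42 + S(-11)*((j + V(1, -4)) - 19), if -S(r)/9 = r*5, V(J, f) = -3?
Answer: -24792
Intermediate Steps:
S(r) = -45*r (S(r) = -9*r*5 = -45*r)
-42 + S(-11)*((j + V(1, -4)) - 19) = -42 + (-45*(-11))*((-28 - 3) - 19) = -42 + 495*(-31 - 19) = -42 + 495*(-50) = -42 - 24750 = -24792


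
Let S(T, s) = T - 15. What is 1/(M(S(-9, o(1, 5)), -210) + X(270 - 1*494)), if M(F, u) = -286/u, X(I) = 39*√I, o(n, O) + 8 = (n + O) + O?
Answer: 1155/288944773 - 132300*I*√14/288944773 ≈ 3.9973e-6 - 0.0017132*I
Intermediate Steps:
o(n, O) = -8 + n + 2*O (o(n, O) = -8 + ((n + O) + O) = -8 + ((O + n) + O) = -8 + (n + 2*O) = -8 + n + 2*O)
S(T, s) = -15 + T
1/(M(S(-9, o(1, 5)), -210) + X(270 - 1*494)) = 1/(-286/(-210) + 39*√(270 - 1*494)) = 1/(-286*(-1/210) + 39*√(270 - 494)) = 1/(143/105 + 39*√(-224)) = 1/(143/105 + 39*(4*I*√14)) = 1/(143/105 + 156*I*√14)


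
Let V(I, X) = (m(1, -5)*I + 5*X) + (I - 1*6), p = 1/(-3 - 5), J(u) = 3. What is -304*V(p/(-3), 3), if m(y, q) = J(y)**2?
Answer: -8588/3 ≈ -2862.7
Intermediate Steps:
m(y, q) = 9 (m(y, q) = 3**2 = 9)
p = -1/8 (p = 1/(-8) = -1/8 ≈ -0.12500)
V(I, X) = -6 + 5*X + 10*I (V(I, X) = (9*I + 5*X) + (I - 1*6) = (5*X + 9*I) + (I - 6) = (5*X + 9*I) + (-6 + I) = -6 + 5*X + 10*I)
-304*V(p/(-3), 3) = -304*(-6 + 5*3 + 10*(-1/8/(-3))) = -304*(-6 + 15 + 10*(-1/8*(-1/3))) = -304*(-6 + 15 + 10*(1/24)) = -304*(-6 + 15 + 5/12) = -304*113/12 = -8588/3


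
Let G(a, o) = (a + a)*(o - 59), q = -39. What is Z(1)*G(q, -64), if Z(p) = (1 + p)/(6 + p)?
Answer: 19188/7 ≈ 2741.1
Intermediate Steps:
Z(p) = (1 + p)/(6 + p)
G(a, o) = 2*a*(-59 + o) (G(a, o) = (2*a)*(-59 + o) = 2*a*(-59 + o))
Z(1)*G(q, -64) = ((1 + 1)/(6 + 1))*(2*(-39)*(-59 - 64)) = (2/7)*(2*(-39)*(-123)) = ((1/7)*2)*9594 = (2/7)*9594 = 19188/7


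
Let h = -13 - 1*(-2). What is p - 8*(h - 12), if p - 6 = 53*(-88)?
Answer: -4474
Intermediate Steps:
h = -11 (h = -13 + 2 = -11)
p = -4658 (p = 6 + 53*(-88) = 6 - 4664 = -4658)
p - 8*(h - 12) = -4658 - 8*(-11 - 12) = -4658 - 8*(-23) = -4658 + 184 = -4474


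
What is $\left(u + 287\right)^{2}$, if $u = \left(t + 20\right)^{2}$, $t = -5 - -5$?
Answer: $471969$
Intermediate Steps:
$t = 0$ ($t = -5 + 5 = 0$)
$u = 400$ ($u = \left(0 + 20\right)^{2} = 20^{2} = 400$)
$\left(u + 287\right)^{2} = \left(400 + 287\right)^{2} = 687^{2} = 471969$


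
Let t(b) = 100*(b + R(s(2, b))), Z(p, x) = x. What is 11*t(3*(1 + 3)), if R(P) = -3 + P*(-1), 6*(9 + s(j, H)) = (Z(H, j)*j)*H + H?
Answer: 8800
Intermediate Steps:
s(j, H) = -9 + H/6 + H*j**2/6 (s(j, H) = -9 + ((j*j)*H + H)/6 = -9 + (j**2*H + H)/6 = -9 + (H*j**2 + H)/6 = -9 + (H + H*j**2)/6 = -9 + (H/6 + H*j**2/6) = -9 + H/6 + H*j**2/6)
R(P) = -3 - P
t(b) = 600 + 50*b/3 (t(b) = 100*(b + (-3 - (-9 + b/6 + (1/6)*b*2**2))) = 100*(b + (-3 - (-9 + b/6 + (1/6)*b*4))) = 100*(b + (-3 - (-9 + b/6 + 2*b/3))) = 100*(b + (-3 - (-9 + 5*b/6))) = 100*(b + (-3 + (9 - 5*b/6))) = 100*(b + (6 - 5*b/6)) = 100*(6 + b/6) = 600 + 50*b/3)
11*t(3*(1 + 3)) = 11*(600 + 50*(3*(1 + 3))/3) = 11*(600 + 50*(3*4)/3) = 11*(600 + (50/3)*12) = 11*(600 + 200) = 11*800 = 8800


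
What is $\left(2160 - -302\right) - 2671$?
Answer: $-209$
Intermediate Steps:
$\left(2160 - -302\right) - 2671 = \left(2160 + \left(-772 + 1074\right)\right) - 2671 = \left(2160 + 302\right) - 2671 = 2462 - 2671 = -209$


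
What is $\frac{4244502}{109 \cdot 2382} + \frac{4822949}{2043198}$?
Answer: $\frac{1654096471643}{88415307054} \approx 18.708$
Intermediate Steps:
$\frac{4244502}{109 \cdot 2382} + \frac{4822949}{2043198} = \frac{4244502}{259638} + 4822949 \cdot \frac{1}{2043198} = 4244502 \cdot \frac{1}{259638} + \frac{4822949}{2043198} = \frac{707417}{43273} + \frac{4822949}{2043198} = \frac{1654096471643}{88415307054}$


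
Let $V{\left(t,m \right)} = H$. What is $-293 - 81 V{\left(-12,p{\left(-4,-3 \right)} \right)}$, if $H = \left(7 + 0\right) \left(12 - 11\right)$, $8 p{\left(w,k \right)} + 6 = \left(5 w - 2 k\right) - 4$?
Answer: $-860$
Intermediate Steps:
$p{\left(w,k \right)} = - \frac{5}{4} - \frac{k}{4} + \frac{5 w}{8}$ ($p{\left(w,k \right)} = - \frac{3}{4} + \frac{\left(5 w - 2 k\right) - 4}{8} = - \frac{3}{4} + \frac{\left(- 2 k + 5 w\right) - 4}{8} = - \frac{3}{4} + \frac{-4 - 2 k + 5 w}{8} = - \frac{3}{4} - \left(\frac{1}{2} - \frac{5 w}{8} + \frac{k}{4}\right) = - \frac{5}{4} - \frac{k}{4} + \frac{5 w}{8}$)
$H = 7$ ($H = 7 \cdot 1 = 7$)
$V{\left(t,m \right)} = 7$
$-293 - 81 V{\left(-12,p{\left(-4,-3 \right)} \right)} = -293 - 567 = -860$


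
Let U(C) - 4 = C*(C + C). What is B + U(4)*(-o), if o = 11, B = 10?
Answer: -386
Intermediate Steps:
U(C) = 4 + 2*C**2 (U(C) = 4 + C*(C + C) = 4 + C*(2*C) = 4 + 2*C**2)
B + U(4)*(-o) = 10 + (4 + 2*4**2)*(-1*11) = 10 + (4 + 2*16)*(-11) = 10 + (4 + 32)*(-11) = 10 + 36*(-11) = 10 - 396 = -386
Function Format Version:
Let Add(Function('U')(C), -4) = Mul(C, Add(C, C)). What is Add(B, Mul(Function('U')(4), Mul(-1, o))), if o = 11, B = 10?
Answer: -386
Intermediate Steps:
Function('U')(C) = Add(4, Mul(2, Pow(C, 2))) (Function('U')(C) = Add(4, Mul(C, Add(C, C))) = Add(4, Mul(C, Mul(2, C))) = Add(4, Mul(2, Pow(C, 2))))
Add(B, Mul(Function('U')(4), Mul(-1, o))) = Add(10, Mul(Add(4, Mul(2, Pow(4, 2))), Mul(-1, 11))) = Add(10, Mul(Add(4, Mul(2, 16)), -11)) = Add(10, Mul(Add(4, 32), -11)) = Add(10, Mul(36, -11)) = Add(10, -396) = -386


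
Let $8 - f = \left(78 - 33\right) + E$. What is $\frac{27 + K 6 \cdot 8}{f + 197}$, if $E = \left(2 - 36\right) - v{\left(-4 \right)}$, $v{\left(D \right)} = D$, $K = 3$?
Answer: $\frac{9}{10} \approx 0.9$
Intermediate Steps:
$E = -30$ ($E = \left(2 - 36\right) - -4 = -34 + 4 = -30$)
$f = -7$ ($f = 8 - \left(\left(78 - 33\right) - 30\right) = 8 - \left(45 - 30\right) = 8 - 15 = -7$)
$\frac{27 + K 6 \cdot 8}{f + 197} = \frac{27 + 3 \cdot 6 \cdot 8}{-7 + 197} = \frac{27 + 18 \cdot 8}{190} = \left(27 + 144\right) \frac{1}{190} = 171 \cdot \frac{1}{190} = \frac{9}{10}$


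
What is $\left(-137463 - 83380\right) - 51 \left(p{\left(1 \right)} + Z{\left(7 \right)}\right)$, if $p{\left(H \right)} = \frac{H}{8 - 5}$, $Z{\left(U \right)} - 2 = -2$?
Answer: $-220860$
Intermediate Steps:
$Z{\left(U \right)} = 0$ ($Z{\left(U \right)} = 2 - 2 = 0$)
$p{\left(H \right)} = \frac{H}{3}$
$\left(-137463 - 83380\right) - 51 \left(p{\left(1 \right)} + Z{\left(7 \right)}\right) = \left(-137463 - 83380\right) - 51 \left(\frac{1}{3} \cdot 1 + 0\right) = \left(-137463 - 83380\right) - 51 \left(\frac{1}{3} + 0\right) = -220843 - 17 = -220860$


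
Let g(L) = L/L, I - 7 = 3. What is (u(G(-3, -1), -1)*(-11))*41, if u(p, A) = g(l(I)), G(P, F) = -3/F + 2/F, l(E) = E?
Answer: -451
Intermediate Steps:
I = 10 (I = 7 + 3 = 10)
g(L) = 1
G(P, F) = -1/F
u(p, A) = 1
(u(G(-3, -1), -1)*(-11))*41 = (1*(-11))*41 = -11*41 = -451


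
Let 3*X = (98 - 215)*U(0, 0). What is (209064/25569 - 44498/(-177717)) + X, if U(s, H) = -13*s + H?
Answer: 4254666250/504893997 ≈ 8.4268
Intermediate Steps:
U(s, H) = H - 13*s
X = 0 (X = ((98 - 215)*(0 - 13*0))/3 = (-117*(0 + 0))/3 = (-117*0)/3 = (⅓)*0 = 0)
(209064/25569 - 44498/(-177717)) + X = (209064/25569 - 44498/(-177717)) + 0 = (209064*(1/25569) - 44498*(-1/177717)) + 0 = (69688/8523 + 44498/177717) + 0 = 4254666250/504893997 + 0 = 4254666250/504893997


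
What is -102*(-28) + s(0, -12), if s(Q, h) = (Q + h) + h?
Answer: 2832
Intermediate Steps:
s(Q, h) = Q + 2*h
-102*(-28) + s(0, -12) = -102*(-28) + (0 + 2*(-12)) = 2856 + (0 - 24) = 2856 - 24 = 2832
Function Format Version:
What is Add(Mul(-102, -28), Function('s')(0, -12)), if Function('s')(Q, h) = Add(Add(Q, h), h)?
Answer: 2832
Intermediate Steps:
Function('s')(Q, h) = Add(Q, Mul(2, h))
Add(Mul(-102, -28), Function('s')(0, -12)) = Add(Mul(-102, -28), Add(0, Mul(2, -12))) = Add(2856, Add(0, -24)) = Add(2856, -24) = 2832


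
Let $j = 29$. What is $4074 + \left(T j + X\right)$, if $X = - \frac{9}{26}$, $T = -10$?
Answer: $\frac{98375}{26} \approx 3783.7$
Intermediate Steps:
$X = - \frac{9}{26}$ ($X = \left(-9\right) \frac{1}{26} = - \frac{9}{26} \approx -0.34615$)
$4074 + \left(T j + X\right) = 4074 - \frac{7549}{26} = \frac{98375}{26}$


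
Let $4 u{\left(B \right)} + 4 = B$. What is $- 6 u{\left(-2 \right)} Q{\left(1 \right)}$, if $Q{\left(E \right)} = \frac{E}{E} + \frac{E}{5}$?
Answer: $\frac{54}{5} \approx 10.8$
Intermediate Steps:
$Q{\left(E \right)} = 1 + \frac{E}{5}$ ($Q{\left(E \right)} = 1 + E \frac{1}{5} = 1 + \frac{E}{5}$)
$u{\left(B \right)} = -1 + \frac{B}{4}$
$- 6 u{\left(-2 \right)} Q{\left(1 \right)} = - 6 \left(-1 + \frac{1}{4} \left(-2\right)\right) \left(1 + \frac{1}{5} \cdot 1\right) = - 6 \left(-1 - \frac{1}{2}\right) \left(1 + \frac{1}{5}\right) = \left(-6\right) \left(- \frac{3}{2}\right) \frac{6}{5} = 9 \cdot \frac{6}{5} = \frac{54}{5}$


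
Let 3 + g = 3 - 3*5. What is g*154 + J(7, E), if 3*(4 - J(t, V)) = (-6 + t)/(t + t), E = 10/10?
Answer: -96853/42 ≈ -2306.0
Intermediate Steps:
g = -15 (g = -3 + (3 - 3*5) = -3 + (3 - 15) = -3 - 12 = -15)
E = 1 (E = 10*(⅒) = 1)
J(t, V) = 4 - (-6 + t)/(6*t) (J(t, V) = 4 - (-6 + t)/(3*(t + t)) = 4 - (-6 + t)/(3*(2*t)) = 4 - (-6 + t)*1/(2*t)/3 = 4 - (-6 + t)/(6*t))
g*154 + J(7, E) = -15*154 + (23/6 + 1/7) = -2310 + (23/6 + ⅐) = -2310 + 167/42 = -96853/42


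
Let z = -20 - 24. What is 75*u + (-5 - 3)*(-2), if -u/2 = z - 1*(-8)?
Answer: 5416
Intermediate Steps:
z = -44
u = 72 (u = -2*(-44 - 1*(-8)) = -2*(-44 + 8) = -2*(-36) = 72)
75*u + (-5 - 3)*(-2) = 75*72 + (-5 - 3)*(-2) = 5400 - 8*(-2) = 5400 + 16 = 5416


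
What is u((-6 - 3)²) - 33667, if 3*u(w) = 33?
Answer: -33656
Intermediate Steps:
u(w) = 11 (u(w) = (⅓)*33 = 11)
u((-6 - 3)²) - 33667 = 11 - 33667 = -33656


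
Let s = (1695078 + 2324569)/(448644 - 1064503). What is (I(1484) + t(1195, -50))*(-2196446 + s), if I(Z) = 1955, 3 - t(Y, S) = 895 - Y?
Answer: -3054408018166338/615859 ≈ -4.9596e+9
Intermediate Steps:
t(Y, S) = -892 + Y (t(Y, S) = 3 - (895 - Y) = 3 + (-895 + Y) = -892 + Y)
s = -4019647/615859 (s = 4019647/(-615859) = 4019647*(-1/615859) = -4019647/615859 ≈ -6.5269)
(I(1484) + t(1195, -50))*(-2196446 + s) = (1955 + (-892 + 1195))*(-2196446 - 4019647/615859) = (1955 + 303)*(-1352705056761/615859) = 2258*(-1352705056761/615859) = -3054408018166338/615859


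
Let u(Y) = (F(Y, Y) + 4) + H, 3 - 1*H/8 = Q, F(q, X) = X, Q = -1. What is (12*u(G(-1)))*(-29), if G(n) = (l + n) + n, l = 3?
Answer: -12876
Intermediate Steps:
H = 32 (H = 24 - 8*(-1) = 24 + 8 = 32)
G(n) = 3 + 2*n (G(n) = (3 + n) + n = 3 + 2*n)
u(Y) = 36 + Y (u(Y) = (Y + 4) + 32 = (4 + Y) + 32 = 36 + Y)
(12*u(G(-1)))*(-29) = (12*(36 + (3 + 2*(-1))))*(-29) = (12*(36 + (3 - 2)))*(-29) = (12*(36 + 1))*(-29) = (12*37)*(-29) = 444*(-29) = -12876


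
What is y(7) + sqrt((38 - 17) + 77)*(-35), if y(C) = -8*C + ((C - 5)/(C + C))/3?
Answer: -1175/21 - 245*sqrt(2) ≈ -402.43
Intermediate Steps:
y(C) = -8*C + (-5 + C)/(6*C) (y(C) = -8*C + ((-5 + C)/((2*C)))*(1/3) = -8*C + ((-5 + C)*(1/(2*C)))*(1/3) = -8*C + ((-5 + C)/(2*C))*(1/3) = -8*C + (-5 + C)/(6*C))
y(7) + sqrt((38 - 17) + 77)*(-35) = (1/6)*(-5 + 7 - 48*7**2)/7 + sqrt((38 - 17) + 77)*(-35) = (1/6)*(1/7)*(-5 + 7 - 48*49) + sqrt(21 + 77)*(-35) = (1/6)*(1/7)*(-5 + 7 - 2352) + sqrt(98)*(-35) = (1/6)*(1/7)*(-2350) + (7*sqrt(2))*(-35) = -1175/21 - 245*sqrt(2)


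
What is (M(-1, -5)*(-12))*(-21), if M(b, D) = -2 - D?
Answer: 756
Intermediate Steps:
(M(-1, -5)*(-12))*(-21) = ((-2 - 1*(-5))*(-12))*(-21) = ((-2 + 5)*(-12))*(-21) = (3*(-12))*(-21) = -36*(-21) = 756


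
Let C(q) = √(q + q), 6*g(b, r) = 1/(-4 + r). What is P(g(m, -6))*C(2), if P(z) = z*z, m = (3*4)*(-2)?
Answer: 1/1800 ≈ 0.00055556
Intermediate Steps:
m = -24 (m = 12*(-2) = -24)
g(b, r) = 1/(6*(-4 + r))
C(q) = √2*√q (C(q) = √(2*q) = √2*√q)
P(z) = z²
P(g(m, -6))*C(2) = (1/(6*(-4 - 6)))²*(√2*√2) = ((⅙)/(-10))²*2 = ((⅙)*(-⅒))²*2 = (-1/60)²*2 = (1/3600)*2 = 1/1800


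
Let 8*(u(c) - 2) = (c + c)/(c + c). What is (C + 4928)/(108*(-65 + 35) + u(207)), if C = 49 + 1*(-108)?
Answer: -38952/25903 ≈ -1.5038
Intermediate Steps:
u(c) = 17/8 (u(c) = 2 + ((c + c)/(c + c))/8 = 2 + ((2*c)/((2*c)))/8 = 2 + ((2*c)*(1/(2*c)))/8 = 2 + (⅛)*1 = 2 + ⅛ = 17/8)
C = -59 (C = 49 - 108 = -59)
(C + 4928)/(108*(-65 + 35) + u(207)) = (-59 + 4928)/(108*(-65 + 35) + 17/8) = 4869/(108*(-30) + 17/8) = 4869/(-3240 + 17/8) = 4869/(-25903/8) = 4869*(-8/25903) = -38952/25903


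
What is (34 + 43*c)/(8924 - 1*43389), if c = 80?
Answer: -3474/34465 ≈ -0.10080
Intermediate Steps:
(34 + 43*c)/(8924 - 1*43389) = (34 + 43*80)/(8924 - 1*43389) = (34 + 3440)/(8924 - 43389) = 3474/(-34465) = 3474*(-1/34465) = -3474/34465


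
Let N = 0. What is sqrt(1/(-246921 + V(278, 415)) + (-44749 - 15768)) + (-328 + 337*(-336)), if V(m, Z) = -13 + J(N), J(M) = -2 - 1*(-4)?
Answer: -113560 + 3*I*sqrt(102501362389265)/123466 ≈ -1.1356e+5 + 246.0*I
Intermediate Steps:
J(M) = 2 (J(M) = -2 + 4 = 2)
V(m, Z) = -11 (V(m, Z) = -13 + 2 = -11)
sqrt(1/(-246921 + V(278, 415)) + (-44749 - 15768)) + (-328 + 337*(-336)) = sqrt(1/(-246921 - 11) + (-44749 - 15768)) + (-328 + 337*(-336)) = sqrt(1/(-246932) - 60517) + (-328 - 113232) = sqrt(-1/246932 - 60517) - 113560 = sqrt(-14943583845/246932) - 113560 = 3*I*sqrt(102501362389265)/123466 - 113560 = -113560 + 3*I*sqrt(102501362389265)/123466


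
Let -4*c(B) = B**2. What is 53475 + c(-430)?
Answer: 7250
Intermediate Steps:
c(B) = -B**2/4
53475 + c(-430) = 53475 - 1/4*(-430)**2 = 53475 - 1/4*184900 = 53475 - 46225 = 7250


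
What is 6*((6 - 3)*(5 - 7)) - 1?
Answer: -37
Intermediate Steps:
6*((6 - 3)*(5 - 7)) - 1 = 6*(3*(-2)) - 1 = 6*(-6) - 1 = -36 - 1 = -37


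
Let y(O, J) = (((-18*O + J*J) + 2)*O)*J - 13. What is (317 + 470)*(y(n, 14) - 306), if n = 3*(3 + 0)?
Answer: 3318779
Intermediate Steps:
n = 9 (n = 3*3 = 9)
y(O, J) = -13 + J*O*(2 + J**2 - 18*O) (y(O, J) = (((-18*O + J**2) + 2)*O)*J - 13 = (((J**2 - 18*O) + 2)*O)*J - 13 = ((2 + J**2 - 18*O)*O)*J - 13 = (O*(2 + J**2 - 18*O))*J - 13 = J*O*(2 + J**2 - 18*O) - 13 = -13 + J*O*(2 + J**2 - 18*O))
(317 + 470)*(y(n, 14) - 306) = (317 + 470)*((-13 + 9*14**3 - 18*14*9**2 + 2*14*9) - 306) = 787*((-13 + 9*2744 - 18*14*81 + 252) - 306) = 787*((-13 + 24696 - 20412 + 252) - 306) = 787*(4523 - 306) = 787*4217 = 3318779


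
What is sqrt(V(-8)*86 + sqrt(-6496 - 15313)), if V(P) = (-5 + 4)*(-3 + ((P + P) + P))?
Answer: sqrt(2322 + I*sqrt(21809)) ≈ 48.211 + 1.5316*I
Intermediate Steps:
V(P) = 3 - 3*P (V(P) = -(-3 + (2*P + P)) = -(-3 + 3*P) = 3 - 3*P)
sqrt(V(-8)*86 + sqrt(-6496 - 15313)) = sqrt((3 - 3*(-8))*86 + sqrt(-6496 - 15313)) = sqrt((3 + 24)*86 + sqrt(-21809)) = sqrt(27*86 + I*sqrt(21809)) = sqrt(2322 + I*sqrt(21809))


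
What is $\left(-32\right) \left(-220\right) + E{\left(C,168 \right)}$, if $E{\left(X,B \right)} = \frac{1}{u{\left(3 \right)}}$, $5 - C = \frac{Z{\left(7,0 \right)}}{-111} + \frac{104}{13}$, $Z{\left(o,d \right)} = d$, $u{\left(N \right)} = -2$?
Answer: $\frac{14079}{2} \approx 7039.5$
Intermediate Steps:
$C = -3$ ($C = 5 - \left(\frac{0}{-111} + \frac{104}{13}\right) = 5 - \left(0 \left(- \frac{1}{111}\right) + 104 \cdot \frac{1}{13}\right) = 5 - \left(0 + 8\right) = 5 - 8 = -3$)
$E{\left(X,B \right)} = - \frac{1}{2}$ ($E{\left(X,B \right)} = \frac{1}{-2} = - \frac{1}{2}$)
$\left(-32\right) \left(-220\right) + E{\left(C,168 \right)} = \left(-32\right) \left(-220\right) - \frac{1}{2} = 7040 - \frac{1}{2} = \frac{14079}{2}$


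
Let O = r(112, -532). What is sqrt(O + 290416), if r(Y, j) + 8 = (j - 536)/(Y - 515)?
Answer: 2*sqrt(11791325819)/403 ≈ 538.90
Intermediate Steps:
r(Y, j) = -8 + (-536 + j)/(-515 + Y) (r(Y, j) = -8 + (j - 536)/(Y - 515) = -8 + (-536 + j)/(-515 + Y))
O = -2156/403 (O = (3584 - 532 - 8*112)/(-515 + 112) = (3584 - 532 - 896)/(-403) = -1/403*2156 = -2156/403 ≈ -5.3499)
sqrt(O + 290416) = sqrt(-2156/403 + 290416) = sqrt(117035492/403) = 2*sqrt(11791325819)/403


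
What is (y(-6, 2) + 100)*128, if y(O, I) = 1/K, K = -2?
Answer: 12736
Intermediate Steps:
y(O, I) = -½ (y(O, I) = 1/(-2) = -½)
(y(-6, 2) + 100)*128 = (-½ + 100)*128 = (199/2)*128 = 12736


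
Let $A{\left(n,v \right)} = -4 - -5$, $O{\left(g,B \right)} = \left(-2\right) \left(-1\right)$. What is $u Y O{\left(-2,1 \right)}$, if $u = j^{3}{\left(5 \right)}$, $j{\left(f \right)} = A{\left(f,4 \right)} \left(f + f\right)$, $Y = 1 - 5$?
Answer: $-8000$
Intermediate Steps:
$O{\left(g,B \right)} = 2$
$A{\left(n,v \right)} = 1$ ($A{\left(n,v \right)} = -4 + 5 = 1$)
$Y = -4$ ($Y = 1 - 5 = -4$)
$j{\left(f \right)} = 2 f$ ($j{\left(f \right)} = 1 \left(f + f\right) = 1 \cdot 2 f = 2 f$)
$u = 1000$ ($u = \left(2 \cdot 5\right)^{3} = 10^{3} = 1000$)
$u Y O{\left(-2,1 \right)} = 1000 \left(-4\right) 2 = \left(-4000\right) 2 = -8000$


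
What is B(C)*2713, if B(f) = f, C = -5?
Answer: -13565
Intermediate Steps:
B(C)*2713 = -5*2713 = -13565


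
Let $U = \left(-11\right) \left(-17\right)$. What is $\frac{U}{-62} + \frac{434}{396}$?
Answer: $- \frac{5893}{3069} \approx -1.9202$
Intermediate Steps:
$U = 187$
$\frac{U}{-62} + \frac{434}{396} = \frac{187}{-62} + \frac{434}{396} = 187 \left(- \frac{1}{62}\right) + 434 \cdot \frac{1}{396} = - \frac{187}{62} + \frac{217}{198} = - \frac{5893}{3069}$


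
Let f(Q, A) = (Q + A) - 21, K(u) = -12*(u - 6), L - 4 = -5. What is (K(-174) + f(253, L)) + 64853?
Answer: 67244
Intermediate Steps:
L = -1 (L = 4 - 5 = -1)
K(u) = 72 - 12*u (K(u) = -12*(-6 + u) = 72 - 12*u)
f(Q, A) = -21 + A + Q (f(Q, A) = (A + Q) - 21 = -21 + A + Q)
(K(-174) + f(253, L)) + 64853 = ((72 - 12*(-174)) + (-21 - 1 + 253)) + 64853 = ((72 + 2088) + 231) + 64853 = (2160 + 231) + 64853 = 2391 + 64853 = 67244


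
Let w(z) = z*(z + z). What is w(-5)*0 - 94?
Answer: -94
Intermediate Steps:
w(z) = 2*z² (w(z) = z*(2*z) = 2*z²)
w(-5)*0 - 94 = (2*(-5)²)*0 - 94 = (2*25)*0 - 94 = 50*0 - 94 = 0 - 94 = -94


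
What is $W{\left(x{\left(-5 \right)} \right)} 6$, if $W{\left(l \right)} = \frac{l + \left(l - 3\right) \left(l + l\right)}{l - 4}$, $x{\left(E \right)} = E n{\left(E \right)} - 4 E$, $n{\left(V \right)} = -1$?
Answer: $\frac{2250}{7} \approx 321.43$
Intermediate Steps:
$x{\left(E \right)} = - 5 E$ ($x{\left(E \right)} = E \left(-1\right) - 4 E = - E - 4 E = - 5 E$)
$W{\left(l \right)} = \frac{l + 2 l \left(-3 + l\right)}{-4 + l}$ ($W{\left(l \right)} = \frac{l + \left(-3 + l\right) 2 l}{-4 + l} = \frac{l + 2 l \left(-3 + l\right)}{-4 + l}$)
$W{\left(x{\left(-5 \right)} \right)} 6 = \frac{\left(-5\right) \left(-5\right) \left(-5 + 2 \left(\left(-5\right) \left(-5\right)\right)\right)}{-4 - -25} \cdot 6 = \frac{25 \left(-5 + 2 \cdot 25\right)}{-4 + 25} \cdot 6 = \frac{25 \left(-5 + 50\right)}{21} \cdot 6 = 25 \cdot \frac{1}{21} \cdot 45 \cdot 6 = \frac{375}{7} \cdot 6 = \frac{2250}{7}$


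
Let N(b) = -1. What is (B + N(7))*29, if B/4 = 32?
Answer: 3683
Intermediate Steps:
B = 128 (B = 4*32 = 128)
(B + N(7))*29 = (128 - 1)*29 = 127*29 = 3683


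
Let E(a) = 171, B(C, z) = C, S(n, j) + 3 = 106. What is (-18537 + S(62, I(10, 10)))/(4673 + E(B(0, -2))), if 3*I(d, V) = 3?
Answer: -9217/2422 ≈ -3.8055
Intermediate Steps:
I(d, V) = 1 (I(d, V) = (1/3)*3 = 1)
S(n, j) = 103 (S(n, j) = -3 + 106 = 103)
(-18537 + S(62, I(10, 10)))/(4673 + E(B(0, -2))) = (-18537 + 103)/(4673 + 171) = -18434/4844 = -18434*1/4844 = -9217/2422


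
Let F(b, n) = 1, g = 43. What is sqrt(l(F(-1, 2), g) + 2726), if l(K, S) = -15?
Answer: sqrt(2711) ≈ 52.067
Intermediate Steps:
sqrt(l(F(-1, 2), g) + 2726) = sqrt(-15 + 2726) = sqrt(2711)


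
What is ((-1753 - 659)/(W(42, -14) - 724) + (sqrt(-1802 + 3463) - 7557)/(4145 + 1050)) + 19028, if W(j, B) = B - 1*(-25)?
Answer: 70487520179/3704035 + sqrt(1661)/5195 ≈ 19030.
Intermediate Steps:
W(j, B) = 25 + B (W(j, B) = B + 25 = 25 + B)
((-1753 - 659)/(W(42, -14) - 724) + (sqrt(-1802 + 3463) - 7557)/(4145 + 1050)) + 19028 = ((-1753 - 659)/((25 - 14) - 724) + (sqrt(-1802 + 3463) - 7557)/(4145 + 1050)) + 19028 = (-2412/(11 - 724) + (sqrt(1661) - 7557)/5195) + 19028 = (-2412/(-713) + (-7557 + sqrt(1661))*(1/5195)) + 19028 = (-2412*(-1/713) + (-7557/5195 + sqrt(1661)/5195)) + 19028 = (2412/713 + (-7557/5195 + sqrt(1661)/5195)) + 19028 = (7142199/3704035 + sqrt(1661)/5195) + 19028 = 70487520179/3704035 + sqrt(1661)/5195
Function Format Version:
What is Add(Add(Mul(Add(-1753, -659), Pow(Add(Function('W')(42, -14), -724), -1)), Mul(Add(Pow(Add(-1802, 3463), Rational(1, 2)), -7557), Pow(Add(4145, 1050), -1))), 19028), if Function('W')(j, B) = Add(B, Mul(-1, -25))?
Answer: Add(Rational(70487520179, 3704035), Mul(Rational(1, 5195), Pow(1661, Rational(1, 2)))) ≈ 19030.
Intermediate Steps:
Function('W')(j, B) = Add(25, B) (Function('W')(j, B) = Add(B, 25) = Add(25, B))
Add(Add(Mul(Add(-1753, -659), Pow(Add(Function('W')(42, -14), -724), -1)), Mul(Add(Pow(Add(-1802, 3463), Rational(1, 2)), -7557), Pow(Add(4145, 1050), -1))), 19028) = Add(Add(Mul(Add(-1753, -659), Pow(Add(Add(25, -14), -724), -1)), Mul(Add(Pow(Add(-1802, 3463), Rational(1, 2)), -7557), Pow(Add(4145, 1050), -1))), 19028) = Add(Add(Mul(-2412, Pow(Add(11, -724), -1)), Mul(Add(Pow(1661, Rational(1, 2)), -7557), Pow(5195, -1))), 19028) = Add(Add(Mul(-2412, Pow(-713, -1)), Mul(Add(-7557, Pow(1661, Rational(1, 2))), Rational(1, 5195))), 19028) = Add(Add(Mul(-2412, Rational(-1, 713)), Add(Rational(-7557, 5195), Mul(Rational(1, 5195), Pow(1661, Rational(1, 2))))), 19028) = Add(Add(Rational(2412, 713), Add(Rational(-7557, 5195), Mul(Rational(1, 5195), Pow(1661, Rational(1, 2))))), 19028) = Add(Add(Rational(7142199, 3704035), Mul(Rational(1, 5195), Pow(1661, Rational(1, 2)))), 19028) = Add(Rational(70487520179, 3704035), Mul(Rational(1, 5195), Pow(1661, Rational(1, 2))))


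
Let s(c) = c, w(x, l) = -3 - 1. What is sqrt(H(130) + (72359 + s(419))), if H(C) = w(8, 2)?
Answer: 3*sqrt(8086) ≈ 269.77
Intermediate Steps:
w(x, l) = -4
H(C) = -4
sqrt(H(130) + (72359 + s(419))) = sqrt(-4 + (72359 + 419)) = sqrt(-4 + 72778) = sqrt(72774) = 3*sqrt(8086)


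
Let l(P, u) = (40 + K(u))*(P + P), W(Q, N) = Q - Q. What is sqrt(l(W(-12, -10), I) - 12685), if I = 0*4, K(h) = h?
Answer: I*sqrt(12685) ≈ 112.63*I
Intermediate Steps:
I = 0
W(Q, N) = 0
l(P, u) = 2*P*(40 + u) (l(P, u) = (40 + u)*(P + P) = (40 + u)*(2*P) = 2*P*(40 + u))
sqrt(l(W(-12, -10), I) - 12685) = sqrt(2*0*(40 + 0) - 12685) = sqrt(2*0*40 - 12685) = sqrt(0 - 12685) = sqrt(-12685) = I*sqrt(12685)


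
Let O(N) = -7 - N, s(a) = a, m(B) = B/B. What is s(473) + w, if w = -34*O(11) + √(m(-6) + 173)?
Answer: 1085 + √174 ≈ 1098.2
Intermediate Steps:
m(B) = 1
w = 612 + √174 (w = -34*(-7 - 1*11) + √(1 + 173) = -34*(-7 - 11) + √174 = -34*(-18) + √174 = 612 + √174 ≈ 625.19)
s(473) + w = 473 + (612 + √174) = 1085 + √174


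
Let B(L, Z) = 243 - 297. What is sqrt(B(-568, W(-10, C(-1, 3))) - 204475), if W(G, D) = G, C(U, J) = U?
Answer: I*sqrt(204529) ≈ 452.25*I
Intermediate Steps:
B(L, Z) = -54
sqrt(B(-568, W(-10, C(-1, 3))) - 204475) = sqrt(-54 - 204475) = sqrt(-204529) = I*sqrt(204529)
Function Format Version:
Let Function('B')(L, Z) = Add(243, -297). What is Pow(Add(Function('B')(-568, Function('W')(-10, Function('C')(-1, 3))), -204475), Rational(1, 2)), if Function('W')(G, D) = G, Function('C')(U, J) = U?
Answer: Mul(I, Pow(204529, Rational(1, 2))) ≈ Mul(452.25, I)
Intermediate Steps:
Function('B')(L, Z) = -54
Pow(Add(Function('B')(-568, Function('W')(-10, Function('C')(-1, 3))), -204475), Rational(1, 2)) = Pow(Add(-54, -204475), Rational(1, 2)) = Pow(-204529, Rational(1, 2)) = Mul(I, Pow(204529, Rational(1, 2)))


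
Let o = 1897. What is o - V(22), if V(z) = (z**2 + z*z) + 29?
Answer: 900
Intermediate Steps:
V(z) = 29 + 2*z**2 (V(z) = (z**2 + z**2) + 29 = 2*z**2 + 29 = 29 + 2*z**2)
o - V(22) = 1897 - (29 + 2*22**2) = 1897 - (29 + 2*484) = 1897 - (29 + 968) = 1897 - 1*997 = 1897 - 997 = 900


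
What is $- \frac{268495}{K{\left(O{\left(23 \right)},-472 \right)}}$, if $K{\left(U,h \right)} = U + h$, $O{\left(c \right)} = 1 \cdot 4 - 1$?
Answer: $\frac{268495}{469} \approx 572.48$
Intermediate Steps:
$O{\left(c \right)} = 3$ ($O{\left(c \right)} = 4 - 1 = 3$)
$- \frac{268495}{K{\left(O{\left(23 \right)},-472 \right)}} = - \frac{268495}{3 - 472} = - \frac{268495}{-469} = \left(-268495\right) \left(- \frac{1}{469}\right) = \frac{268495}{469}$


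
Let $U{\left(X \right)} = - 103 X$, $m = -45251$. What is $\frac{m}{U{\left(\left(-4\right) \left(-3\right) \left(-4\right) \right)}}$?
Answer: $- \frac{45251}{4944} \approx -9.1527$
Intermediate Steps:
$\frac{m}{U{\left(\left(-4\right) \left(-3\right) \left(-4\right) \right)}} = - \frac{45251}{\left(-103\right) \left(-4\right) \left(-3\right) \left(-4\right)} = - \frac{45251}{\left(-103\right) 12 \left(-4\right)} = - \frac{45251}{\left(-103\right) \left(-48\right)} = - \frac{45251}{4944}$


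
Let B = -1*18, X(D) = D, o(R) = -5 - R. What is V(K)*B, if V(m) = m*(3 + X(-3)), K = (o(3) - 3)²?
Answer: 0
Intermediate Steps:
K = 121 (K = ((-5 - 1*3) - 3)² = ((-5 - 3) - 3)² = (-8 - 3)² = (-11)² = 121)
B = -18
V(m) = 0 (V(m) = m*(3 - 3) = m*0 = 0)
V(K)*B = 0*(-18) = 0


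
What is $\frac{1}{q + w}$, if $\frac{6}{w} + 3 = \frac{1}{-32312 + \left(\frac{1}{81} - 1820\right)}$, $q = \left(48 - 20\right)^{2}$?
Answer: $\frac{1382359}{1081004765} \approx 0.0012788$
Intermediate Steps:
$q = 784$ ($q = 28^{2} = 784$)
$w = - \frac{2764691}{1382359}$ ($w = \frac{6}{-3 + \frac{1}{-32312 + \left(\frac{1}{81} - 1820\right)}} = \frac{6}{-3 + \frac{1}{-32312 - \frac{147419}{81}}} = \frac{6}{-3 + \frac{1}{- \frac{2764691}{81}}} = \frac{6}{-3 - \frac{81}{2764691}} = \frac{6}{- \frac{8294154}{2764691}} = 6 \left(- \frac{2764691}{8294154}\right) = - \frac{2764691}{1382359} \approx -2.0$)
$\frac{1}{q + w} = \frac{1}{784 - \frac{2764691}{1382359}} = \frac{1}{\frac{1081004765}{1382359}} = \frac{1382359}{1081004765}$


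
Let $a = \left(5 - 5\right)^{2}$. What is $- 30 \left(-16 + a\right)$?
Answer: $480$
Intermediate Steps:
$a = 0$ ($a = 0^{2} = 0$)
$- 30 \left(-16 + a\right) = - 30 \left(-16 + 0\right) = \left(-30\right) \left(-16\right) = 480$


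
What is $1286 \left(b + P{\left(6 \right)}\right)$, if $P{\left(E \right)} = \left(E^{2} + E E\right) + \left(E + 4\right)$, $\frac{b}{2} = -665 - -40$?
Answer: $-1502048$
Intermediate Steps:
$b = -1250$ ($b = 2 \left(-665 - -40\right) = 2 \left(-665 + 40\right) = 2 \left(-625\right) = -1250$)
$P{\left(E \right)} = 4 + E + 2 E^{2}$ ($P{\left(E \right)} = \left(E^{2} + E^{2}\right) + \left(4 + E\right) = 2 E^{2} + \left(4 + E\right) = 4 + E + 2 E^{2}$)
$1286 \left(b + P{\left(6 \right)}\right) = 1286 \left(-1250 + \left(4 + 6 + 2 \cdot 6^{2}\right)\right) = 1286 \left(-1250 + \left(4 + 6 + 2 \cdot 36\right)\right) = 1286 \left(-1250 + \left(4 + 6 + 72\right)\right) = 1286 \left(-1250 + 82\right) = 1286 \left(-1168\right) = -1502048$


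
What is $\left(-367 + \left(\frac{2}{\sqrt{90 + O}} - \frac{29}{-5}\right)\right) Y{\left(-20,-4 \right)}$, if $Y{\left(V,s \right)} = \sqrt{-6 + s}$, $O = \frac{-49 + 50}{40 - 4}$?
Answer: $\frac{6 i \sqrt{10} \left(-975541 + 10 \sqrt{3241}\right)}{16205} \approx - 1141.5 i$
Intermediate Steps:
$O = \frac{1}{36}$ ($O = 1 \cdot \frac{1}{36} = \frac{1}{36} \approx 0.027778$)
$\left(-367 + \left(\frac{2}{\sqrt{90 + O}} - \frac{29}{-5}\right)\right) Y{\left(-20,-4 \right)} = \left(-367 + \left(\frac{2}{\sqrt{90 + \frac{1}{36}}} - \frac{29}{-5}\right)\right) \sqrt{-6 - 4} = \left(-367 + \left(\frac{2}{\sqrt{\frac{3241}{36}}} - - \frac{29}{5}\right)\right) \sqrt{-10} = \left(-367 + \left(\frac{2}{\frac{1}{6} \sqrt{3241}} + \frac{29}{5}\right)\right) i \sqrt{10} = \left(-367 + \left(2 \frac{6 \sqrt{3241}}{3241} + \frac{29}{5}\right)\right) i \sqrt{10} = \left(-367 + \left(\frac{12 \sqrt{3241}}{3241} + \frac{29}{5}\right)\right) i \sqrt{10} = \left(-367 + \left(\frac{29}{5} + \frac{12 \sqrt{3241}}{3241}\right)\right) i \sqrt{10} = \left(- \frac{1806}{5} + \frac{12 \sqrt{3241}}{3241}\right) i \sqrt{10} = i \sqrt{10} \left(- \frac{1806}{5} + \frac{12 \sqrt{3241}}{3241}\right)$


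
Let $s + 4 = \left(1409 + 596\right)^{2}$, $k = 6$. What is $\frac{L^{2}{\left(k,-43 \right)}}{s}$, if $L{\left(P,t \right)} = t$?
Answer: $\frac{1849}{4020021} \approx 0.00045995$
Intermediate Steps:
$s = 4020021$ ($s = -4 + \left(1409 + 596\right)^{2} = -4 + 2005^{2} = -4 + 4020025 = 4020021$)
$\frac{L^{2}{\left(k,-43 \right)}}{s} = \frac{\left(-43\right)^{2}}{4020021} = 1849 \cdot \frac{1}{4020021} = \frac{1849}{4020021}$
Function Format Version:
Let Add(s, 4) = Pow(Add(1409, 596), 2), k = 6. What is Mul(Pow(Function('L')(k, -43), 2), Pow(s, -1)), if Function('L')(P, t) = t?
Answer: Rational(1849, 4020021) ≈ 0.00045995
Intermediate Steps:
s = 4020021 (s = Add(-4, Pow(Add(1409, 596), 2)) = Add(-4, Pow(2005, 2)) = Add(-4, 4020025) = 4020021)
Mul(Pow(Function('L')(k, -43), 2), Pow(s, -1)) = Mul(Pow(-43, 2), Pow(4020021, -1)) = Mul(1849, Rational(1, 4020021)) = Rational(1849, 4020021)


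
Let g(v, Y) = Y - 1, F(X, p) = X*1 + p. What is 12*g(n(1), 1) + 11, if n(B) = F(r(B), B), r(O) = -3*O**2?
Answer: 11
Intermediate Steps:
F(X, p) = X + p
n(B) = B - 3*B**2 (n(B) = -3*B**2 + B = B - 3*B**2)
g(v, Y) = -1 + Y
12*g(n(1), 1) + 11 = 12*(-1 + 1) + 11 = 12*0 + 11 = 0 + 11 = 11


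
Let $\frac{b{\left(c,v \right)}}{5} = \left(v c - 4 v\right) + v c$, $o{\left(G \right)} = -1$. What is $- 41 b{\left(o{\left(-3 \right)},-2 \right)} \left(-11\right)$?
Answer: $27060$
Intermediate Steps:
$b{\left(c,v \right)} = - 20 v + 10 c v$ ($b{\left(c,v \right)} = 5 \left(\left(v c - 4 v\right) + v c\right) = 5 \left(\left(c v - 4 v\right) + c v\right) = 5 \left(\left(- 4 v + c v\right) + c v\right) = 5 \left(- 4 v + 2 c v\right) = - 20 v + 10 c v$)
$- 41 b{\left(o{\left(-3 \right)},-2 \right)} \left(-11\right) = - 41 \cdot 10 \left(-2\right) \left(-2 - 1\right) \left(-11\right) = - 41 \cdot 10 \left(-2\right) \left(-3\right) \left(-11\right) = \left(-41\right) 60 \left(-11\right) = \left(-2460\right) \left(-11\right) = 27060$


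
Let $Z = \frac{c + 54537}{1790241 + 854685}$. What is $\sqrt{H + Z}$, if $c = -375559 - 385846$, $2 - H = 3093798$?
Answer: $\frac{i \sqrt{5410766237518254666}}{1322463} \approx 1758.9 i$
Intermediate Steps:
$H = -3093796$ ($H = 2 - 3093798 = -3093796$)
$c = -761405$
$Z = - \frac{353434}{1322463}$ ($Z = \frac{-761405 + 54537}{1790241 + 854685} = - \frac{706868}{2644926} = \left(-706868\right) \frac{1}{2644926} = - \frac{353434}{1322463} \approx -0.26725$)
$\sqrt{H + Z} = \sqrt{-3093796 - \frac{353434}{1322463}} = \sqrt{- \frac{4091431092982}{1322463}} = \frac{i \sqrt{5410766237518254666}}{1322463}$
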